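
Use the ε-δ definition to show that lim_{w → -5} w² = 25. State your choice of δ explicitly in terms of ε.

Suppose ε > 0. We seek δ > 0 with 0 < |w + 5| < δ ⇒ |w² − 25| < ε.
Factor: w² − 25 = (w + 5)(w - 5), so |w² − 25| = |w + 5|·|w - 5|.
Restrict δ ≤ 1. Then |w + 5| < 1 gives |w| < 6, so by the triangle inequality |w - 5| ≤ 6 + 5 = 11.
Hence |w² − 25| ≤ 11|w + 5|, which is < ε once |w + 5| < ε/11.
Take δ = min(1, ε/11). If 0 < |w + 5| < δ then both bounds hold and |w² − 25| ≤ 11|w + 5| < 11·(ε/11) = ε.

δ = min(1, ε/11)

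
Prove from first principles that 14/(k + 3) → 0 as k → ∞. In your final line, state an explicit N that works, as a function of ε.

Fix ε > 0. For k ≥ 1, |14/(k + 3) − 0| = 14/(k + 3) ≤ 14/k.
We need 14/k < ε, i.e. k > 14/ε.
Take N = 14/ε. If k > N then |14/(k + 3)| ≤ 14/k < ε.

N = 14/ε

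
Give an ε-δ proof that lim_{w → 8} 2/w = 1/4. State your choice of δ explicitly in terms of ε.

Let ε > 0 be given. We seek δ > 0 such that 0 < |w − 8| < δ implies |2/w − (1/4)| < ε.
|2/w − (1/4)| = 2·|8 − w|/(8·|w|) = 2|w − 8|/(8|w|).
Require δ ≤ 4 so that |w| > 8 − 4 = 4, hence 8|w| > 32.
Then |2/w − (1/4)| < 2|w − 8|/32, which is < ε when |w − 8| < 16ε.
Take δ = min(4, 16ε). Then 0 < |w − 8| < δ gives both |w − 8| < 4 and |w − 8| < 16ε, so |2/w − (1/4)| < ε.

δ = min(4, 16ε)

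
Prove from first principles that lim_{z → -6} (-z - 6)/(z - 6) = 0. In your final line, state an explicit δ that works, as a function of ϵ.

Let ϵ > 0 be given. We want δ > 0 with 0 < |z + 6| < δ ⇒ |(-z - 6)/(z - 6) − 0| < ϵ.
Combining over a common denominator, (-z - 6)/(z - 6) − 0 = [(-z - 6)·(-12) − 0·(z - 6)] / [(-12)·(z - 6)] = 12(z + 6) / ((-12)(z - 6)).
So |(-z - 6)/(z - 6) − 0| = 12|z + 6| / (12·|z − 6|).
Require δ ≤ 6, so |z − 6| ≥ |-12| − |z + 6| > 12 − 6 = 6.
Hence |(-z - 6)/(z - 6) − 0| < 12|z + 6|/(12·6) = (1/6)|z + 6|, which is < ϵ once |z + 6| < 6ϵ.
Take δ = min(6, 6ϵ). Then 0 < |z + 6| < δ forces both bounds, so |(-z - 6)/(z - 6) − 0| < ϵ.

δ = min(6, 6ϵ)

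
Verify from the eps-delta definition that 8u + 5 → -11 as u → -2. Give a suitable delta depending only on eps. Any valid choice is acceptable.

Suppose eps > 0. We need delta > 0 so that 0 < |u + 2| < delta implies |(8u + 5) + 11| < eps.
Since (8u + 5) + 11 = 8(u + 2), we have |(8u + 5) + 11| = 8|u + 2|.
Thus it suffices that |u + 2| < eps/8.
Take delta = eps/8. If 0 < |u + 2| < delta then |(8u + 5) + 11| = 8|u + 2| < 8·(eps/8) = eps.

delta = eps/8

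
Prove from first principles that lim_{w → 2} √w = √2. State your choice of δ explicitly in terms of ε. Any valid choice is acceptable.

Fix ε > 0. We want δ > 0 such that 0 < |w − 2| < δ implies |√w − √2| < ε.
Multiplying by the conjugate, |√w − √2| = |w − 2|/(√w + √2).
Restrict δ ≤ 2 so that |w − 2| < 2 forces w > 0, and then √w + √2 > √2.
Hence |√w − √2| < |w − 2|/√2, which is < ε once |w − 2| < √2·ε.
Take δ = min(2, √2·ε). If 0 < |w − 2| < δ then w > 0 and |√w − √2| < |w − 2|/√2 < ε.

δ = min(2, √2·ε)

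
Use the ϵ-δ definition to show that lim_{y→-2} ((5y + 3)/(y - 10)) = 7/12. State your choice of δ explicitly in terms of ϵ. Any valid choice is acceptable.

δ = min(6, (72/53)ϵ)

Let ϵ > 0 be given. We want δ > 0 with 0 < |y + 2| < δ ⇒ |(5y + 3)/(y - 10) − (7/12)| < ϵ.
Combining over a common denominator, (5y + 3)/(y - 10) − (7/12) = [(5y + 3)·(-12) − (-7)·(y - 10)] / [(-12)·(y - 10)] = -53(y + 2) / ((-12)(y - 10)).
So |(5y + 3)/(y - 10) − (7/12)| = 53|y + 2| / (12·|y − 10|).
Restrict δ ≤ 6. Then |y + 2| < 6 gives |y − 10| = |(y + 2) + (-12)| ≥ 12 − 6 = 6.
Hence |(5y + 3)/(y - 10) − (7/12)| < 53|y + 2|/(12·6) = (53/72)|y + 2|, which is < ϵ once |y + 2| < (72/53)ϵ.
Take δ = min(6, (72/53)ϵ). Then 0 < |y + 2| < δ forces both bounds, so |(5y + 3)/(y - 10) − (7/12)| < ϵ.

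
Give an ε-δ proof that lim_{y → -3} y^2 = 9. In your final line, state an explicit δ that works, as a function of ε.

Fix ε > 0. We seek δ > 0 with 0 < |y + 3| < δ ⇒ |y^2 − 9| < ε.
Factor: y^2 − 9 = (y + 3)(y - 3), so |y^2 − 9| = |y + 3|·|y - 3|.
Restrict δ ≤ 1. Then |y + 3| < 1 gives |y| < 4, so by the triangle inequality |y - 3| ≤ 4 + 3 = 7.
Hence |y^2 − 9| ≤ 7|y + 3|, which is < ε once |y + 3| < ε/7.
Take δ = min(1, ε/7). If 0 < |y + 3| < δ then both bounds hold and |y^2 − 9| ≤ 7|y + 3| < 7·(ε/7) = ε.

δ = min(1, ε/7)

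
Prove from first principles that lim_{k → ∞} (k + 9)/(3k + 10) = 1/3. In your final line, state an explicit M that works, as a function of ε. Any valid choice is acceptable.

Let ε > 0 be given. For k ≥ 1, |(k + 9)/(3k + 10) − (1/3)| = |17|/(3(3k + 10)) = 17/(3(3k + 10)).
Since 3k + 10 ≥ 3k for k ≥ 1, this is ≤ 17/(3·3k) = (17/9)/k.
So |(k + 9)/(3k + 10) − (1/3)| < ε whenever k > (17/9)/ε.
Take M = (17/9)/ε. If k > M then |(k + 9)/(3k + 10) − (1/3)| ≤ (17/9)/k < ε.

M = (17/9)/ε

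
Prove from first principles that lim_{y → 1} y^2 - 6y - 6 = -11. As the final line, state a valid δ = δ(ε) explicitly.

Let ε > 0 be given. We want δ > 0 such that 0 < |y − 1| < δ implies |(y^2 - 6y - 6) + 11| < ε.
(y^2 - 6y - 6) + 11 = y^2 - 6y + 5 = (y − 1)(y - 5).
So |(y^2 - 6y - 6) + 11| = |y − 1|·|y - 5|.
Require δ ≤ 1. Then |y − 1| < 1 gives |y| < 2, and by the triangle inequality |y - 5| ≤ 2 + 5 = 7.
Hence |(y^2 - 6y - 6) + 11| ≤ 7|y − 1| < ε provided |y − 1| < ε/7.
Take δ = min(1, ε/7). Then 0 < |y − 1| < δ gives both |y − 1| < 1 and |y − 1| < ε/7, so |(y^2 - 6y - 6) + 11| < ε.

δ = min(1, ε/7)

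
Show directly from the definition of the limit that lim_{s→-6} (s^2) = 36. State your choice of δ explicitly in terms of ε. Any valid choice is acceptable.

δ = min(1, ε/13)

Suppose ε > 0. We seek δ > 0 with 0 < |s + 6| < δ ⇒ |s^2 − 36| < ε.
Factor: s^2 − 36 = (s + 6)(s - 6), so |s^2 − 36| = |s + 6|·|s - 6|.
Impose δ ≤ 1 so that |s| < 7; then |s - 6| ≤ 13.
Hence |s^2 − 36| ≤ 13|s + 6|, which is < ε once |s + 6| < ε/13.
Take δ = min(1, ε/13). If 0 < |s + 6| < δ then both bounds hold and |s^2 − 36| ≤ 13|s + 6| < 13·(ε/13) = ε.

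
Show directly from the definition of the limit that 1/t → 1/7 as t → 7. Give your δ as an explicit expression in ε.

δ = min(7/2, (49/2)ε)

Suppose ε > 0. We seek δ > 0 such that 0 < |t − 7| < δ implies |1/t − (1/7)| < ε.
|1/t − (1/7)| = |7 − t|/(7·|t|) = |t − 7|/(7|t|).
Restrict δ ≤ 7/2. Then |t − 7| < 7/2 gives |t| > 7/2, so 7|t| > 49/2.
Then |1/t − (1/7)| < |t − 7|/(49/2), which is < ε when |t − 7| < (49/2)ε.
Take δ = min(7/2, (49/2)ε). Then 0 < |t − 7| < δ gives both |t − 7| < 7/2 and |t − 7| < (49/2)ε, so |1/t − (1/7)| < ε.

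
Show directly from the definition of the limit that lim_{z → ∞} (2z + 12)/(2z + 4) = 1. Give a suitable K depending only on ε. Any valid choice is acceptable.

K = 4/ε

Fix ε > 0. We seek K > 0 such that z > K implies |(2z + 12)/(2z + 4) − 1| < ε.
(2z + 12)/(2z + 4) − 1 = (2(2z + 12) − 2(2z + 4)) / (2(2z + 4)) = 16/(2(2z + 4)).
For z > 0 we have 2z + 4 > 2z, so |(2z + 12)/(2z + 4) − 1| = 16/(2(2z + 4)) < 16/(2·2z) = 4/z.
Thus |(2z + 12)/(2z + 4) − 1| < ε whenever z > 4/ε.
Take K = 4/ε. If z > K then |(2z + 12)/(2z + 4) − 1| < 4/z < ε.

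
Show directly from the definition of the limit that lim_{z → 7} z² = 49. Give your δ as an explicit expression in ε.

Let ε > 0. We seek δ > 0 with 0 < |z − 7| < δ ⇒ |z² − 49| < ε.
Factor: z² − 49 = (z − 7)(z + 7), so |z² − 49| = |z − 7|·|z + 7|.
Impose δ ≤ 1 so that |z| < 8; then |z + 7| ≤ 15.
Hence |z² − 49| ≤ 15|z − 7|, which is < ε once |z − 7| < ε/15.
Take δ = min(1, ε/15). If 0 < |z − 7| < δ then both bounds hold and |z² − 49| ≤ 15|z − 7| < 15·(ε/15) = ε.

δ = min(1, ε/15)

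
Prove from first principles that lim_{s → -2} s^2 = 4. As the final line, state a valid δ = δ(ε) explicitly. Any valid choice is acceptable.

Fix ε > 0. We seek δ > 0 with 0 < |s + 2| < δ ⇒ |s^2 − 4| < ε.
Factor: s^2 − 4 = (s + 2)(s - 2), so |s^2 − 4| = |s + 2|·|s - 2|.
Restrict δ ≤ 1. Then |s + 2| < 1 gives |s| < 3, so by the triangle inequality |s - 2| ≤ 3 + 2 = 5.
Hence |s^2 − 4| ≤ 5|s + 2|, which is < ε once |s + 2| < ε/5.
Take δ = min(1, ε/5). If 0 < |s + 2| < δ then both bounds hold and |s^2 − 4| ≤ 5|s + 2| < 5·(ε/5) = ε.

δ = min(1, ε/5)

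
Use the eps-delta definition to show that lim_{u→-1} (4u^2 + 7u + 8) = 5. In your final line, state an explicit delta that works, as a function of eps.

Let eps > 0. We want delta > 0 such that 0 < |u + 1| < delta implies |(4u^2 + 7u + 8) − 5| < eps.
(4u^2 + 7u + 8) − 5 = 4u^2 + 7u + 3 = (u + 1)(4u + 3).
So |(4u^2 + 7u + 8) − 5| = |u + 1|·|4u + 3|.
Require delta ≤ 2. Then |u + 1| < 2 gives |u| < 3, and by the triangle inequality |4u + 3| ≤ 4·3 + 3 = 15.
Hence |(4u^2 + 7u + 8) − 5| ≤ 15|u + 1| < eps provided |u + 1| < eps/15.
Choosing delta = min(2, eps/15) ensures both conditions, hence |(4u^2 + 7u + 8) − 5| < eps.

delta = min(2, eps/15)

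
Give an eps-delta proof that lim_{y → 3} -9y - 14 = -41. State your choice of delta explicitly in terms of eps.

delta = eps/9

Let eps > 0. We need delta > 0 so that 0 < |y − 3| < delta implies |(-9y - 14) + 41| < eps.
Since (-9y - 14) + 41 = -9(y − 3), we have |(-9y - 14) + 41| = 9|y − 3|.
So 9|y − 3| < eps exactly when |y − 3| < eps/9.
Take delta = eps/9. If 0 < |y − 3| < delta then |(-9y - 14) + 41| = 9|y − 3| < 9·(eps/9) = eps.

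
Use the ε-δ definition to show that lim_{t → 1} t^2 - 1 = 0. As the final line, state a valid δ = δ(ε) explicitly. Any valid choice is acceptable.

Suppose ε > 0. We want δ > 0 such that 0 < |t − 1| < δ implies |(t^2 - 1)| < ε.
(t^2 - 1) = t^2 - 1 = (t − 1)(t + 1).
So |(t^2 - 1)| = |t − 1|·|t + 1|.
Assume first that |t − 1| < 1, so |t| < 2. Then |t + 1| ≤ 2 + 1 = 3.
Hence |(t^2 - 1)| ≤ 3|t − 1| < ε provided |t − 1| < ε/3.
Choosing δ = min(1, ε/3) ensures both conditions, hence |(t^2 - 1)| < ε.

δ = min(1, ε/3)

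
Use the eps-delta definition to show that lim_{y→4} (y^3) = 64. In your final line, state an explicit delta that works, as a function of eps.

Suppose eps > 0. We seek delta > 0 with 0 < |y − 4| < delta ⇒ |y^3 − 64| < eps.
Factor: y^3 − 64 = (y − 4)(y^2 + 4y + 16), so |y^3 − 64| = |y − 4|·|y^2 + 4y + 16|.
Impose delta ≤ 1 so that |y| < 5; then |y^2 + 4y + 16| ≤ 61.
Hence |y^3 − 64| ≤ 61|y − 4|, which is < eps once |y − 4| < eps/61.
Take delta = min(1, eps/61). If 0 < |y − 4| < delta then both bounds hold and |y^3 − 64| ≤ 61|y − 4| < 61·(eps/61) = eps.

delta = min(1, eps/61)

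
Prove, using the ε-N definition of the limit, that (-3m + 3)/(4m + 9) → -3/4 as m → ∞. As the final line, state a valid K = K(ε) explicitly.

Fix ε > 0. For m ≥ 1, |(-3m + 3)/(4m + 9) + 3/4| = |39|/(4(4m + 9)) = 39/(4(4m + 9)).
Since 4m + 9 ≥ 4m for m ≥ 1, this is ≤ 39/(4·4m) = (39/16)/m.
So |(-3m + 3)/(4m + 9) + 3/4| < ε whenever m > (39/16)/ε.
Take K = (39/16)/ε. If m > K then |(-3m + 3)/(4m + 9) + 3/4| ≤ (39/16)/m < ε.

K = (39/16)/ε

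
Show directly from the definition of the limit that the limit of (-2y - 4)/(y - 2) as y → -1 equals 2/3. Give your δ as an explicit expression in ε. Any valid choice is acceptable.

Suppose ε > 0. We want δ > 0 with 0 < |y + 1| < δ ⇒ |(-2y - 4)/(y - 2) − (2/3)| < ε.
Combining over a common denominator, (-2y - 4)/(y - 2) − (2/3) = [(-2y - 4)·(-3) − (-2)·(y - 2)] / [(-3)·(y - 2)] = 8(y + 1) / ((-3)(y - 2)).
So |(-2y - 4)/(y - 2) − (2/3)| = 8|y + 1| / (3·|y − 2|).
Require δ ≤ 3/2, so |y − 2| ≥ |-3| − |y + 1| > 3 − 3/2 = 3/2.
Hence |(-2y - 4)/(y - 2) − (2/3)| < 8|y + 1|/(3·(3/2)) = (16/9)|y + 1|, which is < ε once |y + 1| < (9/16)ε.
Take δ = min(3/2, (9/16)ε). Then 0 < |y + 1| < δ forces both bounds, so |(-2y - 4)/(y - 2) − (2/3)| < ε.

δ = min(3/2, (9/16)ε)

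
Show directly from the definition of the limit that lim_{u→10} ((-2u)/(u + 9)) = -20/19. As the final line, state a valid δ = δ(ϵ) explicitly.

Let ϵ > 0. We want δ > 0 with 0 < |u − 10| < δ ⇒ |(-2u)/(u + 9) + 20/19| < ϵ.
Combining over a common denominator, (-2u)/(u + 9) + 20/19 = [(-2u)·19 − (-20)·(u + 9)] / [19·(u + 9)] = -18(u − 10) / (19(u + 9)).
So |(-2u)/(u + 9) + 20/19| = 18|u − 10| / (19·|u + 9|).
Restrict δ ≤ 19/2. Then |u − 10| < 19/2 gives |u + 9| = |(u − 10) + 19| ≥ 19 − 19/2 = 19/2.
Hence |(-2u)/(u + 9) + 20/19| < 18|u − 10|/(19·(19/2)) = (36/361)|u − 10|, which is < ϵ once |u − 10| < (361/36)ϵ.
Take δ = min(19/2, (361/36)ϵ). Then 0 < |u − 10| < δ forces both bounds, so |(-2u)/(u + 9) + 20/19| < ϵ.

δ = min(19/2, (361/36)ϵ)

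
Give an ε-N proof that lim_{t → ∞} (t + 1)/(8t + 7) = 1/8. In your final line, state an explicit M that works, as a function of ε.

M = (1/64)/ε

Fix ε > 0. We seek M > 0 such that t > M implies |(t + 1)/(8t + 7) − (1/8)| < ε.
(t + 1)/(8t + 7) − (1/8) = (8(t + 1) − (8t + 7)) / (8(8t + 7)) = 1/(8(8t + 7)).
For t > 0 we have 8t + 7 > 8t, so |(t + 1)/(8t + 7) − (1/8)| = 1/(8(8t + 7)) < 1/(8·8t) = (1/64)/t.
Thus |(t + 1)/(8t + 7) − (1/8)| < ε whenever t > (1/64)/ε.
Take M = (1/64)/ε. If t > M then |(t + 1)/(8t + 7) − (1/8)| < (1/64)/t < ε.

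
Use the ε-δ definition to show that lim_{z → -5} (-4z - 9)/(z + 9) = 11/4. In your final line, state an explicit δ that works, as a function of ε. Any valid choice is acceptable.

Let ε > 0. We want δ > 0 with 0 < |z + 5| < δ ⇒ |(-4z - 9)/(z + 9) − (11/4)| < ε.
Combining over a common denominator, (-4z - 9)/(z + 9) − (11/4) = [(-4z - 9)·4 − 11·(z + 9)] / [4·(z + 9)] = -27(z + 5) / (4(z + 9)).
So |(-4z - 9)/(z + 9) − (11/4)| = 27|z + 5| / (4·|z + 9|).
Restrict δ ≤ 2. Then |z + 5| < 2 gives |z + 9| = |(z + 5) + 4| ≥ 4 − 2 = 2.
Hence |(-4z - 9)/(z + 9) − (11/4)| < 27|z + 5|/(4·2) = (27/8)|z + 5|, which is < ε once |z + 5| < (8/27)ε.
Take δ = min(2, (8/27)ε). Then 0 < |z + 5| < δ forces both bounds, so |(-4z - 9)/(z + 9) − (11/4)| < ε.

δ = min(2, (8/27)ε)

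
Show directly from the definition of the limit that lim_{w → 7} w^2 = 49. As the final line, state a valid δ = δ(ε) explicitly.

δ = min(1, ε/15)

Suppose ε > 0. We seek δ > 0 with 0 < |w − 7| < δ ⇒ |w^2 − 49| < ε.
Factor: w^2 − 49 = (w − 7)(w + 7), so |w^2 − 49| = |w − 7|·|w + 7|.
Restrict δ ≤ 1. Then |w − 7| < 1 gives |w| < 8, so by the triangle inequality |w + 7| ≤ 8 + 7 = 15.
Hence |w^2 − 49| ≤ 15|w − 7|, which is < ε once |w − 7| < ε/15.
Take δ = min(1, ε/15). If 0 < |w − 7| < δ then both bounds hold and |w^2 − 49| ≤ 15|w − 7| < 15·(ε/15) = ε.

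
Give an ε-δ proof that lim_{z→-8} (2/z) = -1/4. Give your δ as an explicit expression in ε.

δ = min(4, 16ε)

Let ε > 0 be given. We seek δ > 0 such that 0 < |z + 8| < δ implies |2/z + 1/4| < ε.
|2/z + 1/4| = 2·|-8 − z|/(8·|z|) = 2|z + 8|/(8|z|).
Require δ ≤ 4 so that |z| > 8 − 4 = 4, hence 8|z| > 32.
Then |2/z + 1/4| < 2|z + 8|/32, which is < ε when |z + 8| < 16ε.
Take δ = min(4, 16ε). Then 0 < |z + 8| < δ gives both |z + 8| < 4 and |z + 8| < 16ε, so |2/z + 1/4| < ε.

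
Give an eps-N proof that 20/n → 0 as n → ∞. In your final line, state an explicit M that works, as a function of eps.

Let eps > 0 be given. For n ≥ 1, |20/n − 0| = 20/(n) ≤ 20/n.
We need 20/n < eps, i.e. n > 20/eps.
Take M = 20/eps. If n > M then |20/n| ≤ 20/n < eps.

M = 20/eps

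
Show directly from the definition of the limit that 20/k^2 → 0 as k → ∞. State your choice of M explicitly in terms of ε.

Let ε > 0 be given. For k ≥ 1, |20/k^2 − 0| = 20/k^2.
20/k^2 < ε ⇔ k^2 > 20/ε ⇔ k > (20/ε)^{1/2}.
Take M = (20/ε)^{1/2}. Then k > M implies 20/k^2 < ε.

M = (20/ε)^{1/2}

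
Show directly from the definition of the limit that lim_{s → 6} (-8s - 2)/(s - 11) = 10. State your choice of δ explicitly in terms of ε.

δ = min(5/2, (5/36)ε)

Suppose ε > 0. We want δ > 0 with 0 < |s − 6| < δ ⇒ |(-8s - 2)/(s - 11) − 10| < ε.
Combining over a common denominator, (-8s - 2)/(s - 11) − 10 = [(-8s - 2)·(-5) − (-50)·(s - 11)] / [(-5)·(s - 11)] = 90(s − 6) / ((-5)(s - 11)).
So |(-8s - 2)/(s - 11) − 10| = 90|s − 6| / (5·|s − 11|).
Require δ ≤ 5/2, so |s − 11| ≥ |-5| − |s − 6| > 5 − 5/2 = 5/2.
Hence |(-8s - 2)/(s - 11) − 10| < 90|s − 6|/(5·(5/2)) = (36/5)|s − 6|, which is < ε once |s − 6| < (5/36)ε.
Take δ = min(5/2, (5/36)ε). Then 0 < |s − 6| < δ forces both bounds, so |(-8s - 2)/(s - 11) − 10| < ε.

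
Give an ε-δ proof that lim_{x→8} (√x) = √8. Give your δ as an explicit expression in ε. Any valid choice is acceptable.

Fix ε > 0. We want δ > 0 such that 0 < |x − 8| < δ implies |√x − √8| < ε.
Rationalise: √x − √8 = (x − 8)/(√x + √8), so |√x − √8| = |x − 8|/(√x + √8).
Restrict δ ≤ 8 so that |x − 8| < 8 forces x > 0, and then √x + √8 > √8.
Hence |√x − √8| < |x − 8|/√8, which is < ε once |x − 8| < √8·ε.
Take δ = min(8, √8·ε). If 0 < |x − 8| < δ then x > 0 and |√x − √8| < |x − 8|/√8 < ε.

δ = min(8, √8·ε)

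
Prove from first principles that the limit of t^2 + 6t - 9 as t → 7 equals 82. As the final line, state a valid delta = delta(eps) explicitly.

delta = min(2, eps/22)

Let eps > 0 be given. We want delta > 0 such that 0 < |t − 7| < delta implies |(t^2 + 6t - 9) − 82| < eps.
(t^2 + 6t - 9) − 82 = t^2 + 6t - 91 = (t − 7)(t + 13).
So |(t^2 + 6t - 9) − 82| = |t − 7|·|t + 13|.
Require delta ≤ 2. Then |t − 7| < 2 gives |t| < 9, and by the triangle inequality |t + 13| ≤ 9 + 13 = 22.
Hence |(t^2 + 6t - 9) − 82| ≤ 22|t − 7| < eps provided |t − 7| < eps/22.
Take delta = min(2, eps/22). Then 0 < |t − 7| < delta gives both |t − 7| < 2 and |t − 7| < eps/22, so |(t^2 + 6t - 9) − 82| < eps.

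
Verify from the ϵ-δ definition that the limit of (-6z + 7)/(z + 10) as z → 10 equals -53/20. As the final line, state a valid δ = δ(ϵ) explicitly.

δ = min(10, (200/67)ϵ)

Suppose ϵ > 0. We want δ > 0 with 0 < |z − 10| < δ ⇒ |(-6z + 7)/(z + 10) + 53/20| < ϵ.
Combining over a common denominator, (-6z + 7)/(z + 10) + 53/20 = [(-6z + 7)·20 − (-53)·(z + 10)] / [20·(z + 10)] = -67(z − 10) / (20(z + 10)).
So |(-6z + 7)/(z + 10) + 53/20| = 67|z − 10| / (20·|z + 10|).
Restrict δ ≤ 10. Then |z − 10| < 10 gives |z + 10| = |(z − 10) + 20| ≥ 20 − 10 = 10.
Hence |(-6z + 7)/(z + 10) + 53/20| < 67|z − 10|/(20·10) = (67/200)|z − 10|, which is < ϵ once |z − 10| < (200/67)ϵ.
Take δ = min(10, (200/67)ϵ). Then 0 < |z − 10| < δ forces both bounds, so |(-6z + 7)/(z + 10) + 53/20| < ϵ.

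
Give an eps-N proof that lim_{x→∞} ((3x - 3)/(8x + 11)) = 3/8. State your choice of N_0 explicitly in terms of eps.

N_0 = (57/64)/eps

Let eps > 0. We seek N_0 > 0 such that x > N_0 implies |(3x - 3)/(8x + 11) − (3/8)| < eps.
(3x - 3)/(8x + 11) − (3/8) = (8(3x - 3) − 3(8x + 11)) / (8(8x + 11)) = -57/(8(8x + 11)).
For x > 0 we have 8x + 11 > 8x, so |(3x - 3)/(8x + 11) − (3/8)| = 57/(8(8x + 11)) < 57/(8·8x) = (57/64)/x.
Thus |(3x - 3)/(8x + 11) − (3/8)| < eps whenever x > (57/64)/eps.
Take N_0 = (57/64)/eps. If x > N_0 then |(3x - 3)/(8x + 11) − (3/8)| < (57/64)/x < eps.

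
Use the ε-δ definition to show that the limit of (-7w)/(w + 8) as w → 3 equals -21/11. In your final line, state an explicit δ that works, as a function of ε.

Fix ε > 0. We want δ > 0 with 0 < |w − 3| < δ ⇒ |(-7w)/(w + 8) + 21/11| < ε.
Combining over a common denominator, (-7w)/(w + 8) + 21/11 = [(-7w)·11 − (-21)·(w + 8)] / [11·(w + 8)] = -56(w − 3) / (11(w + 8)).
So |(-7w)/(w + 8) + 21/11| = 56|w − 3| / (11·|w + 8|).
Restrict δ ≤ 11/2. Then |w − 3| < 11/2 gives |w + 8| = |(w − 3) + 11| ≥ 11 − 11/2 = 11/2.
Hence |(-7w)/(w + 8) + 21/11| < 56|w − 3|/(11·(11/2)) = (112/121)|w − 3|, which is < ε once |w − 3| < (121/112)ε.
Take δ = min(11/2, (121/112)ε). Then 0 < |w − 3| < δ forces both bounds, so |(-7w)/(w + 8) + 21/11| < ε.

δ = min(11/2, (121/112)ε)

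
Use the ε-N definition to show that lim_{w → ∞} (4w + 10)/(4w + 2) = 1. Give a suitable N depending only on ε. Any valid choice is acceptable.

Let ε > 0. We seek N > 0 such that w > N implies |(4w + 10)/(4w + 2) − 1| < ε.
(4w + 10)/(4w + 2) − 1 = (4(4w + 10) − 4(4w + 2)) / (4(4w + 2)) = 32/(4(4w + 2)).
For w > 0 we have 4w + 2 > 4w, so |(4w + 10)/(4w + 2) − 1| = 32/(4(4w + 2)) < 32/(4·4w) = 2/w.
Thus |(4w + 10)/(4w + 2) − 1| < ε whenever w > 2/ε.
Take N = 2/ε. If w > N then |(4w + 10)/(4w + 2) − 1| < 2/w < ε.

N = 2/ε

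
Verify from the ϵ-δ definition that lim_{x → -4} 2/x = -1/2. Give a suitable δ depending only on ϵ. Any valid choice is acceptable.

Let ϵ > 0 be given. We seek δ > 0 such that 0 < |x + 4| < δ implies |2/x + 1/2| < ϵ.
|2/x + 1/2| = 2·|-4 − x|/(4·|x|) = 2|x + 4|/(4|x|).
Require δ ≤ 2 so that |x| > 4 − 2 = 2, hence 4|x| > 8.
Then |2/x + 1/2| < 2|x + 4|/8, which is < ϵ when |x + 4| < 4ϵ.
Take δ = min(2, 4ϵ). Then 0 < |x + 4| < δ gives both |x + 4| < 2 and |x + 4| < 4ϵ, so |2/x + 1/2| < ϵ.

δ = min(2, 4ϵ)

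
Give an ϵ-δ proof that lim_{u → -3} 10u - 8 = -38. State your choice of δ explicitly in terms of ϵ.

δ = ϵ/10

Suppose ϵ > 0. We need δ > 0 so that 0 < |u + 3| < δ implies |(10u - 8) + 38| < ϵ.
|(10u - 8) + 38| = |10u + 30| = 10|u + 3|.
Thus it suffices that |u + 3| < ϵ/10.
Take δ = ϵ/10. If 0 < |u + 3| < δ then |(10u - 8) + 38| = 10|u + 3| < 10·(ϵ/10) = ϵ.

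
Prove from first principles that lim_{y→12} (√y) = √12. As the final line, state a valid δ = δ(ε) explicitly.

Suppose ε > 0. We want δ > 0 such that 0 < |y − 12| < δ implies |√y − √12| < ε.
Multiplying by the conjugate, |√y − √12| = |y − 12|/(√y + √12).
Restrict δ ≤ 12 so that |y − 12| < 12 forces y > 0, and then √y + √12 > √12.
Hence |√y − √12| < |y − 12|/√12, which is < ε once |y − 12| < √12·ε.
Take δ = min(12, √12·ε). If 0 < |y − 12| < δ then y > 0 and |√y − √12| < |y − 12|/√12 < ε.

δ = min(12, √12·ε)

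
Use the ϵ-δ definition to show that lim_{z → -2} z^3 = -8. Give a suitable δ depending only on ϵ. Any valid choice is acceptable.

δ = min(1, ϵ/19)

Suppose ϵ > 0. We seek δ > 0 with 0 < |z + 2| < δ ⇒ |z^3 + 8| < ϵ.
Factor: z^3 + 8 = (z + 2)(z^2 - 2z + 4), so |z^3 + 8| = |z + 2|·|z^2 - 2z + 4|.
Restrict δ ≤ 1. Then |z + 2| < 1 gives |z| < 3, so by the triangle inequality |z^2 - 2z + 4| ≤ 3^2 + 2·3 + 4 = 19.
Hence |z^3 + 8| ≤ 19|z + 2|, which is < ϵ once |z + 2| < ϵ/19.
Take δ = min(1, ϵ/19). If 0 < |z + 2| < δ then both bounds hold and |z^3 + 8| ≤ 19|z + 2| < 19·(ϵ/19) = ϵ.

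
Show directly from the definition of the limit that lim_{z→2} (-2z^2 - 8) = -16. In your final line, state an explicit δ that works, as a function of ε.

Suppose ε > 0. We want δ > 0 such that 0 < |z − 2| < δ implies |(-2z^2 - 8) + 16| < ε.
(-2z^2 - 8) + 16 = -2z^2 + 8 = (z − 2)(-2z - 4).
So |(-2z^2 - 8) + 16| = |z − 2|·|-2z - 4|.
Require δ ≤ 1. Then |z − 2| < 1 gives |z| < 3, and by the triangle inequality |-2z - 4| ≤ 2·3 + 4 = 10.
Hence |(-2z^2 - 8) + 16| ≤ 10|z − 2| < ε provided |z − 2| < ε/10.
Choosing δ = min(1, ε/10) ensures both conditions, hence |(-2z^2 - 8) + 16| < ε.

δ = min(1, ε/10)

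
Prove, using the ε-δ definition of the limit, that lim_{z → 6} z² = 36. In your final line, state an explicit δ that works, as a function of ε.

Fix ε > 0. We seek δ > 0 with 0 < |z − 6| < δ ⇒ |z² − 36| < ε.
Factor: z² − 36 = (z − 6)(z + 6), so |z² − 36| = |z − 6|·|z + 6|.
Impose δ ≤ 2 so that |z| < 8; then |z + 6| ≤ 14.
Hence |z² − 36| ≤ 14|z − 6|, which is < ε once |z − 6| < ε/14.
Take δ = min(2, ε/14). If 0 < |z − 6| < δ then both bounds hold and |z² − 36| ≤ 14|z − 6| < 14·(ε/14) = ε.

δ = min(2, ε/14)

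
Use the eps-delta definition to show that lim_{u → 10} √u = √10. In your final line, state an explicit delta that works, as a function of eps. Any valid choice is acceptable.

Fix eps > 0. We want delta > 0 such that 0 < |u − 10| < delta implies |√u − √10| < eps.
Multiplying by the conjugate, |√u − √10| = |u − 10|/(√u + √10).
Restrict delta ≤ 10 so that |u − 10| < 10 forces u > 0, and then √u + √10 > √10.
Hence |√u − √10| < |u − 10|/√10, which is < eps once |u − 10| < √10·eps.
Take delta = min(10, √10·eps). If 0 < |u − 10| < delta then u > 0 and |√u − √10| < |u − 10|/√10 < eps.

delta = min(10, √10·eps)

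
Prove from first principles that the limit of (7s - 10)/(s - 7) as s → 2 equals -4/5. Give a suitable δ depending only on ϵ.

Let ϵ > 0. We want δ > 0 with 0 < |s − 2| < δ ⇒ |(7s - 10)/(s - 7) + 4/5| < ϵ.
Combining over a common denominator, (7s - 10)/(s - 7) + 4/5 = [(7s - 10)·(-5) − 4·(s - 7)] / [(-5)·(s - 7)] = -39(s − 2) / ((-5)(s - 7)).
So |(7s - 10)/(s - 7) + 4/5| = 39|s − 2| / (5·|s − 7|).
Require δ ≤ 5/2, so |s − 7| ≥ |-5| − |s − 2| > 5 − 5/2 = 5/2.
Hence |(7s - 10)/(s - 7) + 4/5| < 39|s − 2|/(5·(5/2)) = (78/25)|s − 2|, which is < ϵ once |s − 2| < (25/78)ϵ.
Take δ = min(5/2, (25/78)ϵ). Then 0 < |s − 2| < δ forces both bounds, so |(7s - 10)/(s - 7) + 4/5| < ϵ.

δ = min(5/2, (25/78)ϵ)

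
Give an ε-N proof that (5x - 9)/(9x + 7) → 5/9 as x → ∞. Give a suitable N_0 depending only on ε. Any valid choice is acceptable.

N_0 = (116/81)/ε

Let ε > 0. We seek N_0 > 0 such that x > N_0 implies |(5x - 9)/(9x + 7) − (5/9)| < ε.
(5x - 9)/(9x + 7) − (5/9) = (9(5x - 9) − 5(9x + 7)) / (9(9x + 7)) = -116/(9(9x + 7)).
For x > 0 we have 9x + 7 > 9x, so |(5x - 9)/(9x + 7) − (5/9)| = 116/(9(9x + 7)) < 116/(9·9x) = (116/81)/x.
Thus |(5x - 9)/(9x + 7) − (5/9)| < ε whenever x > (116/81)/ε.
Take N_0 = (116/81)/ε. If x > N_0 then |(5x - 9)/(9x + 7) − (5/9)| < (116/81)/x < ε.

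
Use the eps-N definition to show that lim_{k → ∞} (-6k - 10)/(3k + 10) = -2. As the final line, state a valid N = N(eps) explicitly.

N = (10/3)/eps

Fix eps > 0. For k ≥ 1, |(-6k - 10)/(3k + 10) + 2| = |30|/(3(3k + 10)) = 30/(3(3k + 10)).
Since 3k + 10 ≥ 3k for k ≥ 1, this is ≤ 30/(3·3k) = (10/3)/k.
So |(-6k - 10)/(3k + 10) + 2| < eps whenever k > (10/3)/eps.
Take N = (10/3)/eps. If k > N then |(-6k - 10)/(3k + 10) + 2| ≤ (10/3)/k < eps.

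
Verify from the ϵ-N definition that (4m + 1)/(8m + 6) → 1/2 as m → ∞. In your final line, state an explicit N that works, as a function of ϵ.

N = (1/4)/ϵ

Let ϵ > 0. For m ≥ 1, |(4m + 1)/(8m + 6) − (1/2)| = |-16|/(8(8m + 6)) = 16/(8(8m + 6)).
Since 8m + 6 ≥ 8m for m ≥ 1, this is ≤ 16/(8·8m) = (1/4)/m.
So |(4m + 1)/(8m + 6) − (1/2)| < ϵ whenever m > (1/4)/ϵ.
Take N = (1/4)/ϵ. If m > N then |(4m + 1)/(8m + 6) − (1/2)| ≤ (1/4)/m < ϵ.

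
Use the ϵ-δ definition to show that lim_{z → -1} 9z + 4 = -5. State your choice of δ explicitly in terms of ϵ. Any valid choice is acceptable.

δ = ϵ/9

Suppose ϵ > 0. We need δ > 0 so that 0 < |z + 1| < δ implies |(9z + 4) + 5| < ϵ.
|(9z + 4) + 5| = |9z + 9| = 9|z + 1|.
Thus it suffices that |z + 1| < ϵ/9.
Take δ = ϵ/9. If 0 < |z + 1| < δ then |(9z + 4) + 5| = 9|z + 1| < 9·(ϵ/9) = ϵ.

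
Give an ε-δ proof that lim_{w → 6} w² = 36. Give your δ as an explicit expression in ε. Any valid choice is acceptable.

δ = min(1, ε/13)

Let ε > 0. We seek δ > 0 with 0 < |w − 6| < δ ⇒ |w² − 36| < ε.
Factor: w² − 36 = (w − 6)(w + 6), so |w² − 36| = |w − 6|·|w + 6|.
Impose δ ≤ 1 so that |w| < 7; then |w + 6| ≤ 13.
Hence |w² − 36| ≤ 13|w − 6|, which is < ε once |w − 6| < ε/13.
Take δ = min(1, ε/13). If 0 < |w − 6| < δ then both bounds hold and |w² − 36| ≤ 13|w − 6| < 13·(ε/13) = ε.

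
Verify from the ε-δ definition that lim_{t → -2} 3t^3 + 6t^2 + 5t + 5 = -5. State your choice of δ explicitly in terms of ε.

Let ε > 0. We want δ > 0 such that 0 < |t + 2| < δ implies |(3t^3 + 6t^2 + 5t + 5) + 5| < ε.
(3t^3 + 6t^2 + 5t + 5) + 5 = 3t^3 + 6t^2 + 5t + 10 = (t + 2)(3t^2 + 5).
So |(3t^3 + 6t^2 + 5t + 5) + 5| = |t + 2|·|3t^2 + 5|.
Assume first that |t + 2| < 1, so |t| < 3. Then |3t^2 + 5| ≤ 3·3^2 + 5 = 32.
Hence |(3t^3 + 6t^2 + 5t + 5) + 5| ≤ 32|t + 2| < ε provided |t + 2| < ε/32.
Choosing δ = min(1, ε/32) ensures both conditions, hence |(3t^3 + 6t^2 + 5t + 5) + 5| < ε.

δ = min(1, ε/32)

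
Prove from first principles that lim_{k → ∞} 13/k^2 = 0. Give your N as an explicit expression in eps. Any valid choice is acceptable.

Fix eps > 0. For k ≥ 1, |13/k^2 − 0| = 13/k^2.
13/k^2 < eps ⇔ k^2 > 13/eps ⇔ k > (13/eps)^{1/2}.
Take N = (13/eps)^{1/2}. Then k > N implies 13/k^2 < eps.

N = (13/eps)^{1/2}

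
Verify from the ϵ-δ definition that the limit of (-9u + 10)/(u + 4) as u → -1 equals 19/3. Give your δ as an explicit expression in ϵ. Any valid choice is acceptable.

Fix ϵ > 0. We want δ > 0 with 0 < |u + 1| < δ ⇒ |(-9u + 10)/(u + 4) − (19/3)| < ϵ.
Combining over a common denominator, (-9u + 10)/(u + 4) − (19/3) = [(-9u + 10)·3 − 19·(u + 4)] / [3·(u + 4)] = -46(u + 1) / (3(u + 4)).
So |(-9u + 10)/(u + 4) − (19/3)| = 46|u + 1| / (3·|u + 4|).
Require δ ≤ 3/2, so |u + 4| ≥ |3| − |u + 1| > 3 − 3/2 = 3/2.
Hence |(-9u + 10)/(u + 4) − (19/3)| < 46|u + 1|/(3·(3/2)) = (92/9)|u + 1|, which is < ϵ once |u + 1| < (9/92)ϵ.
Take δ = min(3/2, (9/92)ϵ). Then 0 < |u + 1| < δ forces both bounds, so |(-9u + 10)/(u + 4) − (19/3)| < ϵ.

δ = min(3/2, (9/92)ϵ)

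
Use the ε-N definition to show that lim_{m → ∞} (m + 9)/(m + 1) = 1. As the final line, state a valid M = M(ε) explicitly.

M = 8/ε

Let ε > 0. For m ≥ 1, |(m + 9)/(m + 1) − 1| = |8|/((m + 1)) = 8/((m + 1)).
Since m + 1 ≥ m for m ≥ 1, this is ≤ 8/(m) = 8/m.
So |(m + 9)/(m + 1) − 1| < ε whenever m > 8/ε.
Take M = 8/ε. If m > M then |(m + 9)/(m + 1) − 1| ≤ 8/m < ε.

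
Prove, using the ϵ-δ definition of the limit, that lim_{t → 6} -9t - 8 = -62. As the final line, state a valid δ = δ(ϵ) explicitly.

Let ϵ > 0 be given. We need δ > 0 so that 0 < |t − 6| < δ implies |(-9t - 8) + 62| < ϵ.
Since (-9t - 8) + 62 = -9(t − 6), we have |(-9t - 8) + 62| = 9|t − 6|.
Thus it suffices that |t − 6| < ϵ/9.
Choosing δ = ϵ/9 gives |(-9t - 8) + 62| = 9|t − 6| < ϵ whenever |t − 6| < δ.

δ = ϵ/9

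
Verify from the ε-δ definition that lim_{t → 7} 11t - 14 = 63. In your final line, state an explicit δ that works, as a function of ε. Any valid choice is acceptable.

δ = ε/11

Let ε > 0 be given. We need δ > 0 so that 0 < |t − 7| < δ implies |(11t - 14) − 63| < ε.
|(11t - 14) − 63| = |11t - 77| = 11|t − 7|.
So 11|t − 7| < ε exactly when |t − 7| < ε/11.
Take δ = ε/11. If 0 < |t − 7| < δ then |(11t - 14) − 63| = 11|t − 7| < 11·(ε/11) = ε.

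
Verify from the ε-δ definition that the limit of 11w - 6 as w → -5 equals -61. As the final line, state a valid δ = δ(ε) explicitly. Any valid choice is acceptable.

δ = ε/11

Let ε > 0 be given. We need δ > 0 so that 0 < |w + 5| < δ implies |(11w - 6) + 61| < ε.
Since (11w - 6) + 61 = 11(w + 5), we have |(11w - 6) + 61| = 11|w + 5|.
Thus it suffices that |w + 5| < ε/11.
Take δ = ε/11. If 0 < |w + 5| < δ then |(11w - 6) + 61| = 11|w + 5| < 11·(ε/11) = ε.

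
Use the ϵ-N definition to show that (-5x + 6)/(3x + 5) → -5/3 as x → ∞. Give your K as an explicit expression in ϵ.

Fix ϵ > 0. We seek K > 0 such that x > K implies |(-5x + 6)/(3x + 5) + 5/3| < ϵ.
(-5x + 6)/(3x + 5) + 5/3 = (3(-5x + 6) − (-5)(3x + 5)) / (3(3x + 5)) = 43/(3(3x + 5)).
For x > 0 we have 3x + 5 > 3x, so |(-5x + 6)/(3x + 5) + 5/3| = 43/(3(3x + 5)) < 43/(3·3x) = (43/9)/x.
Thus |(-5x + 6)/(3x + 5) + 5/3| < ϵ whenever x > (43/9)/ϵ.
Take K = (43/9)/ϵ. If x > K then |(-5x + 6)/(3x + 5) + 5/3| < (43/9)/x < ϵ.

K = (43/9)/ϵ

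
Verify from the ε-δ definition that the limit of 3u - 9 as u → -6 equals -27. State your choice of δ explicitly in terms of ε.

Fix ε > 0. We need δ > 0 so that 0 < |u + 6| < δ implies |(3u - 9) + 27| < ε.
Since (3u - 9) + 27 = 3(u + 6), we have |(3u - 9) + 27| = 3|u + 6|.
Thus it suffices that |u + 6| < ε/3.
Take δ = ε/3. If 0 < |u + 6| < δ then |(3u - 9) + 27| = 3|u + 6| < 3·(ε/3) = ε.

δ = ε/3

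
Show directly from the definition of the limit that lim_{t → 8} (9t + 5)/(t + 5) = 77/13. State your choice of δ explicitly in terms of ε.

δ = min(13/2, (169/80)ε)

Let ε > 0. We want δ > 0 with 0 < |t − 8| < δ ⇒ |(9t + 5)/(t + 5) − (77/13)| < ε.
Combining over a common denominator, (9t + 5)/(t + 5) − (77/13) = [(9t + 5)·13 − 77·(t + 5)] / [13·(t + 5)] = 40(t − 8) / (13(t + 5)).
So |(9t + 5)/(t + 5) − (77/13)| = 40|t − 8| / (13·|t + 5|).
Restrict δ ≤ 13/2. Then |t − 8| < 13/2 gives |t + 5| = |(t − 8) + 13| ≥ 13 − 13/2 = 13/2.
Hence |(9t + 5)/(t + 5) − (77/13)| < 40|t − 8|/(13·(13/2)) = (80/169)|t − 8|, which is < ε once |t − 8| < (169/80)ε.
Take δ = min(13/2, (169/80)ε). Then 0 < |t − 8| < δ forces both bounds, so |(9t + 5)/(t + 5) − (77/13)| < ε.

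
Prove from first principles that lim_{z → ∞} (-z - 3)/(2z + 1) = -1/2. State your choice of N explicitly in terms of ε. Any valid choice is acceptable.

N = (5/4)/ε

Suppose ε > 0. We seek N > 0 such that z > N implies |(-z - 3)/(2z + 1) + 1/2| < ε.
(-z - 3)/(2z + 1) + 1/2 = (2(-z - 3) − (-1)(2z + 1)) / (2(2z + 1)) = -5/(2(2z + 1)).
For z > 0 we have 2z + 1 > 2z, so |(-z - 3)/(2z + 1) + 1/2| = 5/(2(2z + 1)) < 5/(2·2z) = (5/4)/z.
Thus |(-z - 3)/(2z + 1) + 1/2| < ε whenever z > (5/4)/ε.
Take N = (5/4)/ε. If z > N then |(-z - 3)/(2z + 1) + 1/2| < (5/4)/z < ε.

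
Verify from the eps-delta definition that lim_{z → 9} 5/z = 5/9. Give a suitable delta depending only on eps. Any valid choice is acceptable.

delta = min(9/2, (81/10)eps)

Suppose eps > 0. We seek delta > 0 such that 0 < |z − 9| < delta implies |5/z − (5/9)| < eps.
|5/z − (5/9)| = 5·|9 − z|/(9·|z|) = 5|z − 9|/(9|z|).
Restrict delta ≤ 9/2. Then |z − 9| < 9/2 gives |z| > 9/2, so 9|z| > 81/2.
Then |5/z − (5/9)| < 5|z − 9|/(81/2), which is < eps when |z − 9| < (81/10)eps.
Take delta = min(9/2, (81/10)eps). Then 0 < |z − 9| < delta gives both |z − 9| < 9/2 and |z − 9| < (81/10)eps, so |5/z − (5/9)| < eps.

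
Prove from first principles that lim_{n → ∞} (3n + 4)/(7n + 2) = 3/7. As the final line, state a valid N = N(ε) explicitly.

Let ε > 0. For n ≥ 1, |(3n + 4)/(7n + 2) − (3/7)| = |22|/(7(7n + 2)) = 22/(7(7n + 2)).
Since 7n + 2 ≥ 7n for n ≥ 1, this is ≤ 22/(7·7n) = (22/49)/n.
So |(3n + 4)/(7n + 2) − (3/7)| < ε whenever n > (22/49)/ε.
Take N = (22/49)/ε. If n > N then |(3n + 4)/(7n + 2) − (3/7)| ≤ (22/49)/n < ε.

N = (22/49)/ε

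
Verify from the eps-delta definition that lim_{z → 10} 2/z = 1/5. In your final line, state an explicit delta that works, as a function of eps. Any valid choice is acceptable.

delta = min(5, 25eps)

Suppose eps > 0. We seek delta > 0 such that 0 < |z − 10| < delta implies |2/z − (1/5)| < eps.
|2/z − (1/5)| = 2·|10 − z|/(10·|z|) = 2|z − 10|/(10|z|).
Require delta ≤ 5 so that |z| > 10 − 5 = 5, hence 10|z| > 50.
Then |2/z − (1/5)| < 2|z − 10|/50, which is < eps when |z − 10| < 25eps.
Take delta = min(5, 25eps). Then 0 < |z − 10| < delta gives both |z − 10| < 5 and |z − 10| < 25eps, so |2/z − (1/5)| < eps.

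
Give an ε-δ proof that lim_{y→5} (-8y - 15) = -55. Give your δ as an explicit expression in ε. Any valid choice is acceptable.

Let ε > 0. We need δ > 0 so that 0 < |y − 5| < δ implies |(-8y - 15) + 55| < ε.
|(-8y - 15) + 55| = |-8y + 40| = 8|y − 5|.
So 8|y − 5| < ε exactly when |y − 5| < ε/8.
Take δ = ε/8. If 0 < |y − 5| < δ then |(-8y - 15) + 55| = 8|y − 5| < 8·(ε/8) = ε.

δ = ε/8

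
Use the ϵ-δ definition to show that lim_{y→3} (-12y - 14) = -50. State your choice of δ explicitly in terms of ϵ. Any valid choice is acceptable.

δ = ϵ/12

Suppose ϵ > 0. We need δ > 0 so that 0 < |y − 3| < δ implies |(-12y - 14) + 50| < ϵ.
|(-12y - 14) + 50| = |-12y + 36| = 12|y − 3|.
Thus it suffices that |y − 3| < ϵ/12.
Choosing δ = ϵ/12 gives |(-12y - 14) + 50| = 12|y − 3| < ϵ whenever |y − 3| < δ.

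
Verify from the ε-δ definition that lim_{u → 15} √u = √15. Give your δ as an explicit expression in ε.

Let ε > 0. We want δ > 0 such that 0 < |u − 15| < δ implies |√u − √15| < ε.
Rationalise: √u − √15 = (u − 15)/(√u + √15), so |√u − √15| = |u − 15|/(√u + √15).
Restrict δ ≤ 15 so that |u − 15| < 15 forces u > 0, and then √u + √15 > √15.
Hence |√u − √15| < |u − 15|/√15, which is < ε once |u − 15| < √15·ε.
Take δ = min(15, √15·ε). If 0 < |u − 15| < δ then u > 0 and |√u − √15| < |u − 15|/√15 < ε.

δ = min(15, √15·ε)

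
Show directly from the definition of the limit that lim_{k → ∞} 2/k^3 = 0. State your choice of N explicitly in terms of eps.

N = (2/eps)^{1/3}

Fix eps > 0. For k ≥ 1, |2/k^3 − 0| = 2/k^3.
2/k^3 < eps ⇔ k^3 > 2/eps ⇔ k > (2/eps)^{1/3}.
Take N = (2/eps)^{1/3}. Then k > N implies 2/k^3 < eps.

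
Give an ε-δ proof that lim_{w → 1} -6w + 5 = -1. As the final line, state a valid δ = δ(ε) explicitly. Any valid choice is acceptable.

Suppose ε > 0. We need δ > 0 so that 0 < |w − 1| < δ implies |(-6w + 5) + 1| < ε.
|(-6w + 5) + 1| = |-6w + 6| = 6|w − 1|.
So 6|w − 1| < ε exactly when |w − 1| < ε/6.
Choosing δ = ε/6 gives |(-6w + 5) + 1| = 6|w − 1| < ε whenever |w − 1| < δ.

δ = ε/6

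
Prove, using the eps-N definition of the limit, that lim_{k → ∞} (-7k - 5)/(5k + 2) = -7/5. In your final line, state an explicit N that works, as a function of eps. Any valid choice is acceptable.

Suppose eps > 0. For k ≥ 1, |(-7k - 5)/(5k + 2) + 7/5| = |-11|/(5(5k + 2)) = 11/(5(5k + 2)).
Since 5k + 2 ≥ 5k for k ≥ 1, this is ≤ 11/(5·5k) = (11/25)/k.
So |(-7k - 5)/(5k + 2) + 7/5| < eps whenever k > (11/25)/eps.
Take N = (11/25)/eps. If k > N then |(-7k - 5)/(5k + 2) + 7/5| ≤ (11/25)/k < eps.

N = (11/25)/eps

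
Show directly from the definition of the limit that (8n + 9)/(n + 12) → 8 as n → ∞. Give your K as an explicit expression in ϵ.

Suppose ϵ > 0. For n ≥ 1, |(8n + 9)/(n + 12) − 8| = |-87|/((n + 12)) = 87/((n + 12)).
Since n + 12 ≥ n for n ≥ 1, this is ≤ 87/(n) = 87/n.
So |(8n + 9)/(n + 12) − 8| < ϵ whenever n > 87/ϵ.
Take K = 87/ϵ. If n > K then |(8n + 9)/(n + 12) − 8| ≤ 87/n < ϵ.

K = 87/ϵ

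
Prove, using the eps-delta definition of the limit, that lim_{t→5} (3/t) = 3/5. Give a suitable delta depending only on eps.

Let eps > 0. We seek delta > 0 such that 0 < |t − 5| < delta implies |3/t − (3/5)| < eps.
|3/t − (3/5)| = 3·|5 − t|/(5·|t|) = 3|t − 5|/(5|t|).
Restrict delta ≤ 5/2. Then |t − 5| < 5/2 gives |t| > 5/2, so 5|t| > 25/2.
Then |3/t − (3/5)| < 3|t − 5|/(25/2), which is < eps when |t − 5| < (25/6)eps.
Take delta = min(5/2, (25/6)eps). Then 0 < |t − 5| < delta gives both |t − 5| < 5/2 and |t − 5| < (25/6)eps, so |3/t − (3/5)| < eps.

delta = min(5/2, (25/6)eps)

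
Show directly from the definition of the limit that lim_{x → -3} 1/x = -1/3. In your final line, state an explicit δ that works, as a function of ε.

Fix ε > 0. We seek δ > 0 such that 0 < |x + 3| < δ implies |1/x + 1/3| < ε.
|1/x + 1/3| = |-3 − x|/(3·|x|) = |x + 3|/(3|x|).
Require δ ≤ 3/2 so that |x| > 3 − 3/2 = 3/2, hence 3|x| > 9/2.
Then |1/x + 1/3| < |x + 3|/(9/2), which is < ε when |x + 3| < (9/2)ε.
Take δ = min(3/2, (9/2)ε). Then 0 < |x + 3| < δ gives both |x + 3| < 3/2 and |x + 3| < (9/2)ε, so |1/x + 1/3| < ε.

δ = min(3/2, (9/2)ε)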